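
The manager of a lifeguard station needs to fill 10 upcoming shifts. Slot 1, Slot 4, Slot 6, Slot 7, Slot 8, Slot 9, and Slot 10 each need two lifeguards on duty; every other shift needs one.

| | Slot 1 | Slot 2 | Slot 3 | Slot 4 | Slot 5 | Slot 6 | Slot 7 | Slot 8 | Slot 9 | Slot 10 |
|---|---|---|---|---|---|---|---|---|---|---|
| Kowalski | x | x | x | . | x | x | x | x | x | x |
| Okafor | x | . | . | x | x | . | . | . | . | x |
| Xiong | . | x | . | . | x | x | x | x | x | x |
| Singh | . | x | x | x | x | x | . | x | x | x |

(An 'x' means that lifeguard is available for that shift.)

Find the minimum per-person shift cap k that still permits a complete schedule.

With 4 lifeguards and 17 worker-slots to fill, someone must work at least ⌈17/4⌉ = 5 shifts, so k ≥ 5.
k = 5 works: Slot 1→Kowalski+Okafor, Slot 2→Kowalski, Slot 3→Kowalski, Slot 4→Okafor+Singh, Slot 5→Okafor, Slot 6→Kowalski+Xiong, Slot 7→Kowalski+Xiong, Slot 8→Xiong+Singh, Slot 9→Xiong+Singh, Slot 10→Okafor+Xiong.
Loads: Kowalski 5, Okafor 4, Xiong 5, Singh 3 — all ≤ 5.

5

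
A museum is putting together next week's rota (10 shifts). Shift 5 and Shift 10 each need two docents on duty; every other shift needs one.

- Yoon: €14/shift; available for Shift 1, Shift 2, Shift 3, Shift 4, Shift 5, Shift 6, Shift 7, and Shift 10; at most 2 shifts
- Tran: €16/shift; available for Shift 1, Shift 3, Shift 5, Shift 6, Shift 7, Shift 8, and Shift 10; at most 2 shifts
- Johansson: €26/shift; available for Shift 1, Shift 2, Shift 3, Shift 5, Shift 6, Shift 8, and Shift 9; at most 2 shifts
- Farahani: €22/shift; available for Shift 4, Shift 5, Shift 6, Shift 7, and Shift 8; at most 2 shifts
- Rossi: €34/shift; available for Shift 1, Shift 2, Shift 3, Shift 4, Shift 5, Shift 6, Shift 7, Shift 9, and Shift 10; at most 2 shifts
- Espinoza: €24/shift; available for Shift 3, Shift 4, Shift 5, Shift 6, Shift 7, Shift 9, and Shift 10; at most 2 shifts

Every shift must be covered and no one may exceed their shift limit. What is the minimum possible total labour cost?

€272

Picking the cheapest available docent for each shift independently would cost €184, but that ignores the shift limits.
An optimal schedule: Shift 1→Yoon, Shift 2→Yoon, Shift 3→Tran, Shift 4→Farahani, Shift 5→Rossi+Espinoza, Shift 6→Johansson, Shift 7→Farahani, Shift 8→Tran, Shift 9→Johansson, Shift 10→Rossi+Espinoza.
Total: 14 + 14 + 16 + 22 + 34 + 24 + 26 + 22 + 16 + 26 + 34 + 24 = €272.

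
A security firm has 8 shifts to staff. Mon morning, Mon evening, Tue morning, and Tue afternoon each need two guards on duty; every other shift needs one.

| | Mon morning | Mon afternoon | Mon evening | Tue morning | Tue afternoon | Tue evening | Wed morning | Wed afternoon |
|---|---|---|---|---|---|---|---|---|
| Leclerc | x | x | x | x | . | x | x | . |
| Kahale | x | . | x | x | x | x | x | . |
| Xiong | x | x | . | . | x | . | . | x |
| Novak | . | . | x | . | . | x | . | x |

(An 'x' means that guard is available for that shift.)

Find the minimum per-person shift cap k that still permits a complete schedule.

3

With 4 guards and 12 worker-slots to fill, someone must work at least ⌈12/4⌉ = 3 shifts, so k ≥ 3.
k = 3 works: Mon morning→Leclerc+Xiong, Mon afternoon→Xiong, Mon evening→Kahale+Novak, Tue morning→Leclerc+Kahale, Tue afternoon→Kahale+Xiong, Tue evening→Novak, Wed morning→Leclerc, Wed afternoon→Novak.
Loads: Leclerc 3, Kahale 3, Xiong 3, Novak 3 — all ≤ 3.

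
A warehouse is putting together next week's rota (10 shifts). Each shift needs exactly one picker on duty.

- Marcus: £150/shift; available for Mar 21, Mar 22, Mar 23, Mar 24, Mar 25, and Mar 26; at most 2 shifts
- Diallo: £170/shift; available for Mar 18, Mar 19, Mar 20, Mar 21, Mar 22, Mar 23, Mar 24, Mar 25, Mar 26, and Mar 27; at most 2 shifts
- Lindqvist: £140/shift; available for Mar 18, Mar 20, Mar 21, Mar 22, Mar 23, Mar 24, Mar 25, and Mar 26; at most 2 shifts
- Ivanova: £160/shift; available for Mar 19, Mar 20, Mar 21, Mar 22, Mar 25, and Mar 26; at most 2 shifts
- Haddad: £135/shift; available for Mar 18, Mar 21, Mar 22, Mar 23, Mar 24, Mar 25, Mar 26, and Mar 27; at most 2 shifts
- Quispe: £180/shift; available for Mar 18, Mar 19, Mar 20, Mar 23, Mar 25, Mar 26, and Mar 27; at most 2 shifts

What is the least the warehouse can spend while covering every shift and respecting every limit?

Picking the cheapest available picker for each shift independently would cost £1380, but that ignores the shift limits.
An optimal schedule: Mar 18→Lindqvist, Mar 19→Diallo, Mar 20→Lindqvist, Mar 21→Marcus, Mar 22→Ivanova, Mar 23→Haddad, Mar 24→Marcus, Mar 25→Ivanova, Mar 26→Haddad, Mar 27→Diallo.
Total: 140 + 170 + 140 + 150 + 160 + 135 + 150 + 160 + 135 + 170 = £1510.

£1510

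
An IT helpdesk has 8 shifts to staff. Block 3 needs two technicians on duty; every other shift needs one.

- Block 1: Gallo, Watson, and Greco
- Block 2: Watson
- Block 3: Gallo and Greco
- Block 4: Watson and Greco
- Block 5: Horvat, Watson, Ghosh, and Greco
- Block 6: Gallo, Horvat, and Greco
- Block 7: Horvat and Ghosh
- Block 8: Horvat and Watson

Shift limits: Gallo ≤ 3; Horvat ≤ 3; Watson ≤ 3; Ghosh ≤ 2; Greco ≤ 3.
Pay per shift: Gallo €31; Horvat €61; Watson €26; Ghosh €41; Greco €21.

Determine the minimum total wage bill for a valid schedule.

Block 2 can only be covered by Watson, so that assignment is forced.
Block 3 can only be covered by Gallo and Greco, so that assignment is forced.
Picking the cheapest available technician for each shift independently would cost €229, but that ignores the shift limits.
An optimal schedule: Block 1→Greco, Block 2→Watson, Block 3→Greco+Gallo, Block 4→Greco, Block 5→Watson, Block 6→Gallo, Block 7→Ghosh, Block 8→Watson.
Total: 21 + 26 + 21 + 31 + 21 + 26 + 31 + 41 + 26 = €244.

€244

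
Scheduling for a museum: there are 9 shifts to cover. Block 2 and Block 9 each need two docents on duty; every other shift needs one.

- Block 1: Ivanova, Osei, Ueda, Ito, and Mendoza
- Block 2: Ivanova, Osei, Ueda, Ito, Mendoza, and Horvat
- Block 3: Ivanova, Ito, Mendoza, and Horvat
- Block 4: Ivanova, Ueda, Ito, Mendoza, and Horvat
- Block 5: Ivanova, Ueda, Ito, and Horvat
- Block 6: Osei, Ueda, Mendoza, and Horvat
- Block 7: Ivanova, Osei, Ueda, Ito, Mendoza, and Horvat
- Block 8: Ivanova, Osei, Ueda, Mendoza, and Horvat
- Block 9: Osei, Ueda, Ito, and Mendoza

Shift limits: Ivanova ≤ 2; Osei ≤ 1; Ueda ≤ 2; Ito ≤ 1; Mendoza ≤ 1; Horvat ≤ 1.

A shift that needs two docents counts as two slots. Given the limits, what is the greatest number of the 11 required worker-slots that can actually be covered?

8

Total capacity across all docents is 2+1+2+1+1+1 = 8, and 11 slots are needed, so at most 8 can be filled.
An assignment achieving 8: Block 1→Ueda, Block 3→Ivanova, Block 4→Mendoza, Block 5→Ivanova, Block 6→Osei, Block 8→Horvat, Block 9→Ueda+Ito.
Loads: Ivanova 2/2, Osei 1/1, Ueda 2/2, Ito 1/1, Mendoza 1/1, Horvat 1/1.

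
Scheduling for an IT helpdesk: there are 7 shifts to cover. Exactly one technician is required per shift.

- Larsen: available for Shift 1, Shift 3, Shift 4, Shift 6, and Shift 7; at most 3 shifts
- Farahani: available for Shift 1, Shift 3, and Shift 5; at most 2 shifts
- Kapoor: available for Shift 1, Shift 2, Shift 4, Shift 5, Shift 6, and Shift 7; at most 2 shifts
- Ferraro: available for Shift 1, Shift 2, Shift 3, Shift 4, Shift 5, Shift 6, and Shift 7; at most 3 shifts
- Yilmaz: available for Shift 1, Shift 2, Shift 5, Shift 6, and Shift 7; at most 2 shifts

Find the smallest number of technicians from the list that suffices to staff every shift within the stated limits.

7 slots to fill and no one can take more than 3, so at least ⌈7/3⌉ = 3 technicians are needed.
Larsen, Farahani, and Kapoor alone can cover everything: Shift 1→Farahani, Shift 2→Kapoor, Shift 3→Larsen, Shift 4→Larsen, Shift 5→Farahani, Shift 6→Larsen, Shift 7→Kapoor.

3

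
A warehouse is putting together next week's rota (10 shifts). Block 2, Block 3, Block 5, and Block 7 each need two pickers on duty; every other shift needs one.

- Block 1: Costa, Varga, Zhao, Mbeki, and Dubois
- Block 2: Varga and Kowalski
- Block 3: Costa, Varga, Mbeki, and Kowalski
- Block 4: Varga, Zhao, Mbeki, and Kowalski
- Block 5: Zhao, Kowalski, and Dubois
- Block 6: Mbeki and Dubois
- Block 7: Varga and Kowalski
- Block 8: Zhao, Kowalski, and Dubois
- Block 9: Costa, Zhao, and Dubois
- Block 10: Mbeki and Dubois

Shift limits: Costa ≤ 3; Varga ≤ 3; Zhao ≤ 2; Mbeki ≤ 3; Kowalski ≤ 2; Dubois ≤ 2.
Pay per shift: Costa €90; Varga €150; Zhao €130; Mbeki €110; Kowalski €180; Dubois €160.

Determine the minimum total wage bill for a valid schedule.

€1830

Block 2 can only be covered by Varga and Kowalski, so that assignment is forced.
Block 7 can only be covered by Varga and Kowalski, so that assignment is forced.
Picking the cheapest available picker for each shift independently would cost €1790, but that ignores the shift limits.
An optimal schedule: Block 1→Costa, Block 2→Varga+Kowalski, Block 3→Costa+Mbeki, Block 4→Varga, Block 5→Zhao+Dubois, Block 6→Mbeki, Block 7→Varga+Kowalski, Block 8→Zhao, Block 9→Costa, Block 10→Mbeki.
Total: 90 + 150 + 180 + 90 + 110 + 150 + 130 + 160 + 110 + 150 + 180 + 130 + 90 + 110 = €1830.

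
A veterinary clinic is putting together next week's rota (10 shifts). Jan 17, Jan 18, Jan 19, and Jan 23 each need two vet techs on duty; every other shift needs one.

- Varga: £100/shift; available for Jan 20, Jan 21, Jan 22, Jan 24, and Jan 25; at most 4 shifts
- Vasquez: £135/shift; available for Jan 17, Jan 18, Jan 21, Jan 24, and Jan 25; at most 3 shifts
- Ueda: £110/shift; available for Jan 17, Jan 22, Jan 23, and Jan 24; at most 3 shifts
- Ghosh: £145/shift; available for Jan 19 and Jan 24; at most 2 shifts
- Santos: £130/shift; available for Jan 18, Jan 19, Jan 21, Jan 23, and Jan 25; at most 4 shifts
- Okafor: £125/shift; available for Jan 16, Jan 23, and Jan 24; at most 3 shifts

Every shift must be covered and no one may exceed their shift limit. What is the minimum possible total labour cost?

£1655

Jan 16 can only be covered by Okafor, so that assignment is forced.
Jan 17 can only be covered by Vasquez and Ueda, so that assignment is forced.
Jan 18 can only be covered by Vasquez and Santos, so that assignment is forced.
Picking the cheapest available vet tech for each shift independently would cost £1645, but that ignores the shift limits.
An optimal schedule: Jan 16→Okafor, Jan 17→Ueda+Vasquez, Jan 18→Santos+Vasquez, Jan 19→Santos+Ghosh, Jan 20→Varga, Jan 21→Varga, Jan 22→Varga, Jan 23→Ueda+Okafor, Jan 24→Ueda, Jan 25→Varga.
Total: 125 + 110 + 135 + 130 + 135 + 130 + 145 + 100 + 100 + 100 + 110 + 125 + 110 + 100 = £1655.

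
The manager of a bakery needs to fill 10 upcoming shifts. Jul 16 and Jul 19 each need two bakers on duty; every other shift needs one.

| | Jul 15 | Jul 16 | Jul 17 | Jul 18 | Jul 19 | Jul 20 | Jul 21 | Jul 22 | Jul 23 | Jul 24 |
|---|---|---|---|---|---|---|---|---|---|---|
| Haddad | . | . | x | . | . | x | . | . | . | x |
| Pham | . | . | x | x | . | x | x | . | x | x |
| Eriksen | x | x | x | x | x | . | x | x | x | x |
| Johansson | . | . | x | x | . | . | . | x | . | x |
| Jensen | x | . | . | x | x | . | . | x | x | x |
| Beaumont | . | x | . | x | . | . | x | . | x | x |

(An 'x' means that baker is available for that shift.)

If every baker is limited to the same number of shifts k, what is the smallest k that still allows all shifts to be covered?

2

With 6 bakers and 12 worker-slots to fill, someone must work at least ⌈12/6⌉ = 2 shifts, so k ≥ 2.
k = 2 works: Jul 15→Jensen, Jul 16→Eriksen+Beaumont, Jul 17→Haddad, Jul 18→Johansson, Jul 19→Eriksen+Jensen, Jul 20→Haddad, Jul 21→Pham, Jul 22→Johansson, Jul 23→Pham, Jul 24→Beaumont.
Loads: Haddad 2, Pham 2, Eriksen 2, Johansson 2, Jensen 2, Beaumont 2 — all ≤ 2.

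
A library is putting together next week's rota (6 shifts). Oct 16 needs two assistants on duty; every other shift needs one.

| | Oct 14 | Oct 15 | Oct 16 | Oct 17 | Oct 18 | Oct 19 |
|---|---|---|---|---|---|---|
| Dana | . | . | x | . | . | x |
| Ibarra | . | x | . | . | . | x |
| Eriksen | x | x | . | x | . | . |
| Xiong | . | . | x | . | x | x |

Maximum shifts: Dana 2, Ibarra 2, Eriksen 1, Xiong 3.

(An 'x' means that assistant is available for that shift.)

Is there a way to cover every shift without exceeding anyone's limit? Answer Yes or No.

Total capacity is 8 and 7 slots are needed, so capacity alone doesn't rule it out.
Shifts {Oct 14, Oct 17} need 2 worker-slots in total, but the assistants available for any of those shifts (Eriksen) can supply at most 1 among them. So no valid schedule exists.

No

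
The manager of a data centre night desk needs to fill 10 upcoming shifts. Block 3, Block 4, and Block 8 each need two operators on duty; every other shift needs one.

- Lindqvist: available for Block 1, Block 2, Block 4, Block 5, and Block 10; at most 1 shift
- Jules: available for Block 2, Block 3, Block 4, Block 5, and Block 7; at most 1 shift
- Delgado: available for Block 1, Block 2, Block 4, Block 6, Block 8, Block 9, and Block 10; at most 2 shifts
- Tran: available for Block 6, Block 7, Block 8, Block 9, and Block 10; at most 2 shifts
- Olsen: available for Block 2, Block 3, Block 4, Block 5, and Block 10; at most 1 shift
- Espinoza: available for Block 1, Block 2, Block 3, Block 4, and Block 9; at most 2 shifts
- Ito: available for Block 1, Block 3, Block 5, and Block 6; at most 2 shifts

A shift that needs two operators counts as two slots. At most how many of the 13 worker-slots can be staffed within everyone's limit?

Total capacity across all operators is 1+1+2+2+1+2+2 = 11, and 13 slots are needed, so at most 11 can be filled.
An assignment achieving 11: Block 1→Lindqvist, Block 2→Espinoza, Block 3→Olsen+Ito, Block 4→Espinoza, Block 5→Ito, Block 6→Delgado, Block 7→Jules, Block 8→Delgado+Tran, Block 9→Tran.
Loads: Lindqvist 1/1, Jules 1/1, Delgado 2/2, Tran 2/2, Olsen 1/1, Espinoza 2/2, Ito 2/2.

11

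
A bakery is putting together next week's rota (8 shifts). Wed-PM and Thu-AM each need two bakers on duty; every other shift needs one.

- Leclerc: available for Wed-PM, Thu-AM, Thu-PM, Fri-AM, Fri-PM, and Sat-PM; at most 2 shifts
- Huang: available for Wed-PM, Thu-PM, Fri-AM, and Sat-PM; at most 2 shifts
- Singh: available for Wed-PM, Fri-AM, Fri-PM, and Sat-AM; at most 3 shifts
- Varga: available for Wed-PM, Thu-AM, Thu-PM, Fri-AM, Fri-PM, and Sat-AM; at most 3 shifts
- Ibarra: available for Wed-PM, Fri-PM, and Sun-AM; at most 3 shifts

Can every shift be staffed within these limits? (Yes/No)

Yes

Thu-AM can only be covered by Leclerc and Varga, so that assignment is forced.
Sun-AM can only be covered by Ibarra, so that assignment is forced.
One valid schedule: Wed-PM→Singh+Varga, Thu-AM→Leclerc+Varga, Thu-PM→Huang, Fri-AM→Huang, Fri-PM→Singh, Sat-AM→Singh, Sat-PM→Leclerc, Sun-AM→Ibarra.
Loads: Leclerc 2/2, Huang 2/2, Singh 3/3, Varga 2/3, Ibarra 1/3 — all within limits.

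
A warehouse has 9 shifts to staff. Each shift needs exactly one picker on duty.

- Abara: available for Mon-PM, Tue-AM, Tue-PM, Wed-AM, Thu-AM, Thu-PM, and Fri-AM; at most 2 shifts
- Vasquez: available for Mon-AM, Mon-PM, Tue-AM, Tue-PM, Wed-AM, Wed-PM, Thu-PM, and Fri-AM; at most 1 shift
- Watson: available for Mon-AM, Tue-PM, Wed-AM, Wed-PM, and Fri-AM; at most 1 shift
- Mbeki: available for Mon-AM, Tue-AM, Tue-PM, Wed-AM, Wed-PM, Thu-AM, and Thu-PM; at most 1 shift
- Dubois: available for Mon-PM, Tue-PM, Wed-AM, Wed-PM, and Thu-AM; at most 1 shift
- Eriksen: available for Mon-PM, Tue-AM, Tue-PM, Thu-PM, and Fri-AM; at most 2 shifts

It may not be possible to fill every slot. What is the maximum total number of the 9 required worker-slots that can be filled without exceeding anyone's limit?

Total capacity across all pickers is 2+1+1+1+1+2 = 8, and 9 slots are needed, so at most 8 can be filled.
An assignment achieving 8: Mon-AM→Vasquez, Mon-PM→Abara, Tue-AM→Mbeki, Wed-AM→Dubois, Wed-PM→Watson, Thu-AM→Abara, Thu-PM→Eriksen, Fri-AM→Eriksen.
Loads: Abara 2/2, Vasquez 1/1, Watson 1/1, Mbeki 1/1, Dubois 1/1, Eriksen 2/2.

8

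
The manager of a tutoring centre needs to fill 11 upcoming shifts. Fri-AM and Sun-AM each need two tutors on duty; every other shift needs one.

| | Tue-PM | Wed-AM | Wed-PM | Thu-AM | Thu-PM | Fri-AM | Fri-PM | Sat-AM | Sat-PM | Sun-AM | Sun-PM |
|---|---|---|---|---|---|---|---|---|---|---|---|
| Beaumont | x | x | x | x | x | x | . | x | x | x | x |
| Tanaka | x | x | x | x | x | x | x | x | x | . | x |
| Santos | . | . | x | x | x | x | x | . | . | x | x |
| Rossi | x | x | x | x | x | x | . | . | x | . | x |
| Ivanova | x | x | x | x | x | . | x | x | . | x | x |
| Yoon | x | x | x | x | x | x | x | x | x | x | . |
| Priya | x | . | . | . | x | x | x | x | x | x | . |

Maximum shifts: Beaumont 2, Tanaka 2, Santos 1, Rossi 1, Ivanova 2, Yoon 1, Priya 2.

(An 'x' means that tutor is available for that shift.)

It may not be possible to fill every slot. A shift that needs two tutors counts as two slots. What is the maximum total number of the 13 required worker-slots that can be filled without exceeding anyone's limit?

11

Total capacity across all tutors is 2+2+1+1+2+1+2 = 11, and 13 slots are needed, so at most 11 can be filled.
An assignment achieving 11: Tue-PM→Ivanova, Wed-AM→Beaumont, Wed-PM→Yoon, Thu-PM→Priya, Fri-AM→Priya, Fri-PM→Tanaka, Sat-AM→Beaumont, Sat-PM→Tanaka, Sun-AM→Santos+Ivanova, Sun-PM→Rossi.
Loads: Beaumont 2/2, Tanaka 2/2, Santos 1/1, Rossi 1/1, Ivanova 2/2, Yoon 1/1, Priya 2/2.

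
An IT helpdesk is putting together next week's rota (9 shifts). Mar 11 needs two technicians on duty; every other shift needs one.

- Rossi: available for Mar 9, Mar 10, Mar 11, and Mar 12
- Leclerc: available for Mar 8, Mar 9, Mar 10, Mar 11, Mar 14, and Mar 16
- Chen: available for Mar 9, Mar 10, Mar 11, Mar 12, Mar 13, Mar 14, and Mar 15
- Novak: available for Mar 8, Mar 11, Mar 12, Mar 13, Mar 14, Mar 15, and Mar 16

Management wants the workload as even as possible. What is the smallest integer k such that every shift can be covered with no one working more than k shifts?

With 4 technicians and 10 worker-slots to fill, someone must work at least ⌈10/4⌉ = 3 shifts, so k ≥ 3.
k = 3 works: Mar 8→Leclerc, Mar 9→Rossi, Mar 10→Rossi, Mar 11→Chen+Novak, Mar 12→Rossi, Mar 13→Chen, Mar 14→Leclerc, Mar 15→Chen, Mar 16→Leclerc.
Loads: Rossi 3, Leclerc 3, Chen 3, Novak 1 — all ≤ 3.

3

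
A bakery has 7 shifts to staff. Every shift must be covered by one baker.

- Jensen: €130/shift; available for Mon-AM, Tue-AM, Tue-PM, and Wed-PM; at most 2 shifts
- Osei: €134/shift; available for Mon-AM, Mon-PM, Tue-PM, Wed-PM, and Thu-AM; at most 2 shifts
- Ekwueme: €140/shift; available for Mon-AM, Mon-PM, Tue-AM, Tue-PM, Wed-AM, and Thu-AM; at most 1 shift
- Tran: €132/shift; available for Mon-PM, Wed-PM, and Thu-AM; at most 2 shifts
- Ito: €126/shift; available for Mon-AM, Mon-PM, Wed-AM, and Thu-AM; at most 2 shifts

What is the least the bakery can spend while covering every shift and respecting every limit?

Picking the cheapest available baker for each shift independently would cost €894, but that ignores the shift limits.
An optimal schedule: Mon-AM→Ito, Mon-PM→Tran, Tue-AM→Jensen, Tue-PM→Jensen, Wed-AM→Ito, Wed-PM→Tran, Thu-AM→Osei.
Total: 126 + 132 + 130 + 130 + 126 + 132 + 134 = €910.

€910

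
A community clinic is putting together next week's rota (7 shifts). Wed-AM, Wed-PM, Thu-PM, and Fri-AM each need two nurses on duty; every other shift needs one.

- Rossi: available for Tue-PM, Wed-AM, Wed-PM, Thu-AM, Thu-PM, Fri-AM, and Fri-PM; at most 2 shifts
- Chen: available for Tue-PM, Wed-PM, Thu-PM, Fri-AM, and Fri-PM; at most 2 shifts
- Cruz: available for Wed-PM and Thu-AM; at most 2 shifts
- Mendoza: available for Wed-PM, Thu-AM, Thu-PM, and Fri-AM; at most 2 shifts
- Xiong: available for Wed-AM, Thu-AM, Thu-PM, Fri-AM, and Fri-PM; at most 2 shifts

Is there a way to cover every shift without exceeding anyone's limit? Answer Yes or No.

No

Total capacity is 2+2+2+2+2 = 10 but 11 worker-slots are needed — infeasible.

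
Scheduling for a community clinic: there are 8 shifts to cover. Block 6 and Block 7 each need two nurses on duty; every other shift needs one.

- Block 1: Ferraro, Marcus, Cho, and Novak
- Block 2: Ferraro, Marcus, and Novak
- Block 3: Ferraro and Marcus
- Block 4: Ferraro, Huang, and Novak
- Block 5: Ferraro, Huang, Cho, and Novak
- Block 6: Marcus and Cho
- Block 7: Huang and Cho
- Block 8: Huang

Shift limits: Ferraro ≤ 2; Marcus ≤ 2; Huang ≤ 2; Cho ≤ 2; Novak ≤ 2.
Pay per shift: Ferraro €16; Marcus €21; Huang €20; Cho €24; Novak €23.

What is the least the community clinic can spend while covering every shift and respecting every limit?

Block 6 can only be covered by Marcus and Cho, so that assignment is forced.
Block 7 can only be covered by Huang and Cho, so that assignment is forced.
Block 8 can only be covered by Huang, so that assignment is forced.
Picking the cheapest available nurse for each shift independently would cost €189, but that ignores the shift limits.
An optimal schedule: Block 1→Marcus, Block 2→Ferraro, Block 3→Ferraro, Block 4→Novak, Block 5→Novak, Block 6→Marcus+Cho, Block 7→Huang+Cho, Block 8→Huang.
Total: 21 + 16 + 16 + 23 + 23 + 21 + 24 + 20 + 24 + 20 = €208.

€208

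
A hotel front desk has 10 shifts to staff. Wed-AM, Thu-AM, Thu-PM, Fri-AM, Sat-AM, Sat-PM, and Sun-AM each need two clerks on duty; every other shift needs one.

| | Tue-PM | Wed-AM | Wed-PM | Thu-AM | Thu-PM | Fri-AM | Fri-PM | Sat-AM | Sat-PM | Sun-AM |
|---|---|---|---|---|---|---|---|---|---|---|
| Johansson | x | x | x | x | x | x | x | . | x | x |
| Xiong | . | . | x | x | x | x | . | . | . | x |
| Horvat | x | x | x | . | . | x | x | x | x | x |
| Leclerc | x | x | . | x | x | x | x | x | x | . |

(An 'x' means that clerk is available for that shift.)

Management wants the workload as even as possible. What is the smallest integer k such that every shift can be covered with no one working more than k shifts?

5

With 4 clerks and 17 worker-slots to fill, someone must work at least ⌈17/4⌉ = 5 shifts, so k ≥ 5.
k = 5 works: Tue-PM→Johansson, Wed-AM→Johansson+Horvat, Wed-PM→Johansson, Thu-AM→Johansson+Xiong, Thu-PM→Johansson+Xiong, Fri-AM→Xiong+Leclerc, Fri-PM→Horvat, Sat-AM→Horvat+Leclerc, Sat-PM→Horvat+Leclerc, Sun-AM→Xiong+Horvat.
Loads: Johansson 5, Xiong 4, Horvat 5, Leclerc 3 — all ≤ 5.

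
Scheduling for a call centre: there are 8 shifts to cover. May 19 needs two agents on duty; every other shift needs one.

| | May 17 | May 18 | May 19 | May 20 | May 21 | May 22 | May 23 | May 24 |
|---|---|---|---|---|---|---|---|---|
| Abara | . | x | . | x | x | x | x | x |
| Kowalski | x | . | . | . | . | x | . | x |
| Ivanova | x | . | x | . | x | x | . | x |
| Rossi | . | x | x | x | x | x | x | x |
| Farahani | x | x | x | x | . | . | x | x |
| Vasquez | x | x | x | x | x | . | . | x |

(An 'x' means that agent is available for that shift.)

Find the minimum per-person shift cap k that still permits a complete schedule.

2

With 6 agents and 9 worker-slots to fill, someone must work at least ⌈9/6⌉ = 2 shifts, so k ≥ 2.
k = 2 works: May 17→Kowalski, May 18→Abara, May 19→Ivanova+Rossi, May 20→Rossi, May 21→Ivanova, May 22→Kowalski, May 23→Abara, May 24→Farahani.
Loads: Abara 2, Kowalski 2, Ivanova 2, Rossi 2, Farahani 1, Vasquez 0 — all ≤ 2.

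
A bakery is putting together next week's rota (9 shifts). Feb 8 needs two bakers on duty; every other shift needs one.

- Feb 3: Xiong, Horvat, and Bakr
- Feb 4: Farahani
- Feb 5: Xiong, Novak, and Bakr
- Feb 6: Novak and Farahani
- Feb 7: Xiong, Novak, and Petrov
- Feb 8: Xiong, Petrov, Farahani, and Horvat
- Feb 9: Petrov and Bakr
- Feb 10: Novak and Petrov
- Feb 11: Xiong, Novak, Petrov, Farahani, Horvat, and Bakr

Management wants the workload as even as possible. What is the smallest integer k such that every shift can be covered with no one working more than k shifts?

With 6 bakers and 10 worker-slots to fill, someone must work at least ⌈10/6⌉ = 2 shifts, so k ≥ 2.
k = 2 works: Feb 3→Xiong, Feb 4→Farahani, Feb 5→Xiong, Feb 6→Novak, Feb 7→Petrov, Feb 8→Farahani+Horvat, Feb 9→Petrov, Feb 10→Novak, Feb 11→Horvat.
Loads: Xiong 2, Novak 2, Petrov 2, Farahani 2, Horvat 2, Bakr 0 — all ≤ 2.

2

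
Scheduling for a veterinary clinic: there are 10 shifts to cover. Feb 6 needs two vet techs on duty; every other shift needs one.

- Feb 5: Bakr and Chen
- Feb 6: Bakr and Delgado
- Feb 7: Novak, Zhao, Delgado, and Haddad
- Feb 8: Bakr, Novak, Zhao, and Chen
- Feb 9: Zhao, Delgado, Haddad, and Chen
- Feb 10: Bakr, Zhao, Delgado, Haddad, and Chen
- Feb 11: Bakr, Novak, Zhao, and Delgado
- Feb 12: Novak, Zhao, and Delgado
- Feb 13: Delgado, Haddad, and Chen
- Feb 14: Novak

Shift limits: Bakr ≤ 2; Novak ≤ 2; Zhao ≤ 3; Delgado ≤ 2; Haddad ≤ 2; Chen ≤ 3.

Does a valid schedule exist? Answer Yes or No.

Feb 6 can only be covered by Bakr and Delgado, so that assignment is forced.
Feb 14 can only be covered by Novak, so that assignment is forced.
One valid schedule: Feb 5→Bakr, Feb 6→Bakr+Delgado, Feb 7→Zhao, Feb 8→Zhao, Feb 9→Haddad, Feb 10→Haddad, Feb 11→Zhao, Feb 12→Novak, Feb 13→Delgado, Feb 14→Novak.
Loads: Bakr 2/2, Novak 2/2, Zhao 3/3, Delgado 2/2, Haddad 2/2, Chen 0/3 — all within limits.

Yes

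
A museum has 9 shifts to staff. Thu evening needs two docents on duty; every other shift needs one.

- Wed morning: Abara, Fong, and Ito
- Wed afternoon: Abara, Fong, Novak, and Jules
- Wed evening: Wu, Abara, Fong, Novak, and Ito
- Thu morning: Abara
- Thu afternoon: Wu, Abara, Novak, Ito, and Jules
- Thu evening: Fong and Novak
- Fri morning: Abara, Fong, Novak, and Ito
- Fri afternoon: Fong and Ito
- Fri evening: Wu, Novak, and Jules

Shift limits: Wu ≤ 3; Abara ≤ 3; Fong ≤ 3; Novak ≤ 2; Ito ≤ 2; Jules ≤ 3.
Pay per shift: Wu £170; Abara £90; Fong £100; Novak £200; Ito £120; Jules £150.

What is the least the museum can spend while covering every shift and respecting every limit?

Thu morning can only be covered by Abara, so that assignment is forced.
Thu evening can only be covered by Fong and Novak, so that assignment is forced.
Picking the cheapest available docent for each shift independently would cost £1090, but that ignores the shift limits.
An optimal schedule: Wed morning→Abara, Wed afternoon→Abara, Wed evening→Ito, Thu morning→Abara, Thu afternoon→Ito, Thu evening→Fong+Novak, Fri morning→Fong, Fri afternoon→Fong, Fri evening→Jules.
Total: 90 + 90 + 120 + 90 + 120 + 100 + 200 + 100 + 100 + 150 = £1160.

£1160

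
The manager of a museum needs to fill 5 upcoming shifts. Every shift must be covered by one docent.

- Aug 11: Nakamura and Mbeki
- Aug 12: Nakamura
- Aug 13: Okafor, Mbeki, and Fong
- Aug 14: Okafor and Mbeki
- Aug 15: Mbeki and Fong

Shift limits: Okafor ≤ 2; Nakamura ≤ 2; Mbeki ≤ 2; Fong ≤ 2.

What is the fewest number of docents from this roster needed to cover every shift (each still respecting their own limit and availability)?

3

5 slots to fill and no one can take more than 2, so at least ⌈5/2⌉ = 3 docents are needed.
Okafor, Nakamura, and Mbeki alone can cover everything: Aug 11→Nakamura, Aug 12→Nakamura, Aug 13→Okafor, Aug 14→Okafor, Aug 15→Mbeki.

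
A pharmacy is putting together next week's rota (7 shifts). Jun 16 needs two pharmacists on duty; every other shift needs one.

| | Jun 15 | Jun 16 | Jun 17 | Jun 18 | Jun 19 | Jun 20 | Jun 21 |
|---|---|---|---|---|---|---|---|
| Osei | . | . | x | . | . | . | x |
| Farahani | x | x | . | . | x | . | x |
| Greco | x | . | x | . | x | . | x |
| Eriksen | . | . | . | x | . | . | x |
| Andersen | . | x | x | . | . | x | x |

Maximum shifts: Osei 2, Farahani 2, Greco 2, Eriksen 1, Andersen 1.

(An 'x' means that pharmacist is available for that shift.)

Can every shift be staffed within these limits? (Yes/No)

No

Total capacity is 8 and 8 slots are needed, so capacity alone doesn't rule it out.
Shifts {Jun 16, Jun 20} need 3 worker-slots in total, but the pharmacists available for any of those shifts (Farahani and Andersen) can supply at most 2 among them. So no valid schedule exists.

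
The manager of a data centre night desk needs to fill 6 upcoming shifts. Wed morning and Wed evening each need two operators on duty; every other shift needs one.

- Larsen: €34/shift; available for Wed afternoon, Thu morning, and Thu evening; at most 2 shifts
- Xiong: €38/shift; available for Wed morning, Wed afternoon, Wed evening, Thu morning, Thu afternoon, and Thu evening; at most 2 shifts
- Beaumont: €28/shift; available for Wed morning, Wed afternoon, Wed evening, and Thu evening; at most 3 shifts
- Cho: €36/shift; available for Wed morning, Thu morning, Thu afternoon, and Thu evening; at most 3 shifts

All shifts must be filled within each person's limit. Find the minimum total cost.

Wed evening can only be covered by Xiong and Beaumont, so that assignment is forced.
Picking the cheapest available operator for each shift independently would cost €256, but that ignores the shift limits.
An optimal schedule: Wed morning→Beaumont+Cho, Wed afternoon→Beaumont, Wed evening→Beaumont+Xiong, Thu morning→Larsen, Thu afternoon→Cho, Thu evening→Larsen.
Total: 28 + 36 + 28 + 28 + 38 + 34 + 36 + 34 = €262.

€262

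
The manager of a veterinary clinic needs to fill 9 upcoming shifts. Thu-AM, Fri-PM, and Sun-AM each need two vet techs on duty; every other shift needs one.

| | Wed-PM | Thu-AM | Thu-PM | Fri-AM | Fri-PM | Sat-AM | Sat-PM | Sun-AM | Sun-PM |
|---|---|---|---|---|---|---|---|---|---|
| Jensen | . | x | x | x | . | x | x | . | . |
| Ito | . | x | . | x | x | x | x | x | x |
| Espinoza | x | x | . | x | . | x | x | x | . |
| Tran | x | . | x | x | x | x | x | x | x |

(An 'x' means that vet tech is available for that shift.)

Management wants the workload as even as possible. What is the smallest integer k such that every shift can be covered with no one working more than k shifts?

With 4 vet techs and 12 worker-slots to fill, someone must work at least ⌈12/4⌉ = 3 shifts, so k ≥ 3.
k = 3 works: Wed-PM→Espinoza, Thu-AM→Jensen+Ito, Thu-PM→Jensen, Fri-AM→Jensen, Fri-PM→Ito+Tran, Sat-AM→Espinoza, Sat-PM→Tran, Sun-AM→Espinoza+Tran, Sun-PM→Ito.
Loads: Jensen 3, Ito 3, Espinoza 3, Tran 3 — all ≤ 3.

3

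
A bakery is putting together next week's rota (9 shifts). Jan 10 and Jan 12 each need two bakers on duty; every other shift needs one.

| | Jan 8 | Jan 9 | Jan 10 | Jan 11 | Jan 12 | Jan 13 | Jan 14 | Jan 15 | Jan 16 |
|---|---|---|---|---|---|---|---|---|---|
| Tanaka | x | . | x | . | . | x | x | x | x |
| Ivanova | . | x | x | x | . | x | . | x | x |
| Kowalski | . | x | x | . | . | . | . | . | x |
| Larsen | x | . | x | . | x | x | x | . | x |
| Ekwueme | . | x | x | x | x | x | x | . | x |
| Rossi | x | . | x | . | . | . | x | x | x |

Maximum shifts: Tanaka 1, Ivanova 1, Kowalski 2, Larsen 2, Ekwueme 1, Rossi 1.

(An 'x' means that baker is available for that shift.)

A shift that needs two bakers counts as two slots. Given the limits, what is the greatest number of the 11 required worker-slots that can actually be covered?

Total capacity across all bakers is 1+1+2+2+1+1 = 8, and 11 slots are needed, so at most 8 can be filled.
An assignment achieving 8: Jan 8→Tanaka, Jan 9→Kowalski, Jan 10→Kowalski, Jan 11→Ivanova, Jan 12→Larsen+Ekwueme, Jan 13→Larsen, Jan 15→Rossi.
Loads: Tanaka 1/1, Ivanova 1/1, Kowalski 2/2, Larsen 2/2, Ekwueme 1/1, Rossi 1/1.

8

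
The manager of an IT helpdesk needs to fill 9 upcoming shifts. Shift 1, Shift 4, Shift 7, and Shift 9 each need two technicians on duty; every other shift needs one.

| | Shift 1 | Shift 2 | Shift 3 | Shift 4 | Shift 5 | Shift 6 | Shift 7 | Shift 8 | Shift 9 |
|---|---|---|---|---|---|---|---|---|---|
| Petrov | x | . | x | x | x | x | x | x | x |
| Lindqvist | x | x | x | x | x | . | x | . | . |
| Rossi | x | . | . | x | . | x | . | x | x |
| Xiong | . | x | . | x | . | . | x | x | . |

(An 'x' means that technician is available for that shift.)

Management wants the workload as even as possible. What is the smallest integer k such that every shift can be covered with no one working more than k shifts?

4

With 4 technicians and 13 worker-slots to fill, someone must work at least ⌈13/4⌉ = 4 shifts, so k ≥ 4.
k = 4 works: Shift 1→Lindqvist+Rossi, Shift 2→Lindqvist, Shift 3→Petrov, Shift 4→Lindqvist+Rossi, Shift 5→Petrov, Shift 6→Petrov, Shift 7→Lindqvist+Xiong, Shift 8→Rossi, Shift 9→Petrov+Rossi.
Loads: Petrov 4, Lindqvist 4, Rossi 4, Xiong 1 — all ≤ 4.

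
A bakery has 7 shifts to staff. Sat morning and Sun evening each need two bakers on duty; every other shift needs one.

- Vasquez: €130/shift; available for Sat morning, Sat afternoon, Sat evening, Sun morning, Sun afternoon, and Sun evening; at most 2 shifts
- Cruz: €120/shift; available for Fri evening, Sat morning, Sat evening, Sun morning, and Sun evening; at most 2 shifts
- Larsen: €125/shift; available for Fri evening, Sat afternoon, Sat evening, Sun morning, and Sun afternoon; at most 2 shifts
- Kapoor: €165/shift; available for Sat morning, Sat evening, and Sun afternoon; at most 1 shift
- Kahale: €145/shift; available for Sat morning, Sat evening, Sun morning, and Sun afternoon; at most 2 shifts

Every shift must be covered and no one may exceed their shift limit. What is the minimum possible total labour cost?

€1205

Sun evening can only be covered by Vasquez and Cruz, so that assignment is forced.
Picking the cheapest available baker for each shift independently would cost €1110, but that ignores the shift limits.
An optimal schedule: Fri evening→Cruz, Sat morning→Kapoor+Kahale, Sat afternoon→Vasquez, Sat evening→Kahale, Sun morning→Larsen, Sun afternoon→Larsen, Sun evening→Vasquez+Cruz.
Total: 120 + 165 + 145 + 130 + 145 + 125 + 125 + 130 + 120 = €1205.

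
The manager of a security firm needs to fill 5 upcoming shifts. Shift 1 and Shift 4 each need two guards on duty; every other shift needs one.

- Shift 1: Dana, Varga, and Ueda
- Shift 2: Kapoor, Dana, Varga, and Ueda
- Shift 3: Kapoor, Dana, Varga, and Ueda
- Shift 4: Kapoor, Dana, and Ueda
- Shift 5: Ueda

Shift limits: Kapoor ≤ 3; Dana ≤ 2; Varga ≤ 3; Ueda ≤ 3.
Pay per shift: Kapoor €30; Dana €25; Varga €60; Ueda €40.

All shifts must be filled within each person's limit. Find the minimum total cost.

€220

Shift 5 can only be covered by Ueda, so that assignment is forced.
Picking the cheapest available guard for each shift independently would cost €210, but that ignores the shift limits.
An optimal schedule: Shift 1→Dana+Ueda, Shift 2→Kapoor, Shift 3→Kapoor, Shift 4→Dana+Kapoor, Shift 5→Ueda.
Total: 25 + 40 + 30 + 30 + 25 + 30 + 40 = €220.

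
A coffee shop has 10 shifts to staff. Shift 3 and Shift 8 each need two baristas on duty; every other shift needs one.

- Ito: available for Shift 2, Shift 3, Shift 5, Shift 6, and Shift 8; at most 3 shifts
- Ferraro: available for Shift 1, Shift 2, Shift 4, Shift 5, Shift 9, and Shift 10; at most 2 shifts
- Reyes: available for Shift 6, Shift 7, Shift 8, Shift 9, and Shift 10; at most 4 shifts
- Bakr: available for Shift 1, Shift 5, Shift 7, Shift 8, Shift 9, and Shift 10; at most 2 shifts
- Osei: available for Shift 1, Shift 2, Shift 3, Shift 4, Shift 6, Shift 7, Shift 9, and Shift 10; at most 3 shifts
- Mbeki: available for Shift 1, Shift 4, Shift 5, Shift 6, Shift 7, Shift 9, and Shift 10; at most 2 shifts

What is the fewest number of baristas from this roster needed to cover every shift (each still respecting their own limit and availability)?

4

12 slots to fill and no one can take more than 4, so at least ⌈12/4⌉ = 3 baristas are needed.
Any 3 baristas together have capacity at most 4+3+3 = 10 < 12 slots, so 3 can never suffice.
Ito, Ferraro, Reyes, and Osei alone can cover everything: Shift 1→Ferraro, Shift 2→Osei, Shift 3→Ito+Osei, Shift 4→Ferraro, Shift 5→Ito, Shift 6→Reyes, Shift 7→Reyes, Shift 8→Ito+Reyes, Shift 9→Reyes, Shift 10→Osei.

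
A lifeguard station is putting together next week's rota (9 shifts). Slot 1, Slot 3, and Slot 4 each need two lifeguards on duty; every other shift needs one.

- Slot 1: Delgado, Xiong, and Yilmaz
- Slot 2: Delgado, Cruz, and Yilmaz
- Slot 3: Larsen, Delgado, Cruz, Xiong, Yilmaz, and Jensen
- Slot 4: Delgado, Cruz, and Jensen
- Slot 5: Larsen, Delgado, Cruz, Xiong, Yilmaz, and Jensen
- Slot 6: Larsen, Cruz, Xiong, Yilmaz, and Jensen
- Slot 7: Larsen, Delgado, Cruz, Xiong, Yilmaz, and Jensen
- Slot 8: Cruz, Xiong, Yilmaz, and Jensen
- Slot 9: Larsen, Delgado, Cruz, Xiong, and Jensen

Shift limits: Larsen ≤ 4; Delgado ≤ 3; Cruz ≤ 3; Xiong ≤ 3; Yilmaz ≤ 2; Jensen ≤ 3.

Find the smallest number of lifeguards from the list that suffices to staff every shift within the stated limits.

12 slots to fill and no one can take more than 4, so at least ⌈12/4⌉ = 3 lifeguards are needed.
Any 3 lifeguards together have capacity at most 4+3+3 = 10 < 12 slots, so 3 can never suffice.
Larsen, Delgado, Cruz, and Xiong alone can cover everything: Slot 1→Delgado+Xiong, Slot 2→Delgado, Slot 3→Cruz+Xiong, Slot 4→Delgado+Cruz, Slot 5→Larsen, Slot 6→Larsen, Slot 7→Larsen, Slot 8→Cruz, Slot 9→Larsen.

4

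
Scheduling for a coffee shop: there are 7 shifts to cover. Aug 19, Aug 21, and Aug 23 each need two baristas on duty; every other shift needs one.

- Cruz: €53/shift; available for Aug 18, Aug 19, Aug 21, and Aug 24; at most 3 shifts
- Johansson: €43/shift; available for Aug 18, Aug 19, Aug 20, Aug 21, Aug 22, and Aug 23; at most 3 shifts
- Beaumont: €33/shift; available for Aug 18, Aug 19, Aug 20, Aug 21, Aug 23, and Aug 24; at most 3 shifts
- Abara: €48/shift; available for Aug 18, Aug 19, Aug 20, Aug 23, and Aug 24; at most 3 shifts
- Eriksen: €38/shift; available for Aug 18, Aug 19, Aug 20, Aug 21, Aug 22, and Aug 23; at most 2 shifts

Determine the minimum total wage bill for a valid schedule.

€400

Picking the cheapest available barista for each shift independently would cost €350, but that ignores the shift limits.
An optimal schedule: Aug 18→Beaumont, Aug 19→Johansson+Abara, Aug 20→Beaumont, Aug 21→Eriksen+Johansson, Aug 22→Eriksen, Aug 23→Johansson+Abara, Aug 24→Beaumont.
Total: 33 + 43 + 48 + 33 + 38 + 43 + 38 + 43 + 48 + 33 = €400.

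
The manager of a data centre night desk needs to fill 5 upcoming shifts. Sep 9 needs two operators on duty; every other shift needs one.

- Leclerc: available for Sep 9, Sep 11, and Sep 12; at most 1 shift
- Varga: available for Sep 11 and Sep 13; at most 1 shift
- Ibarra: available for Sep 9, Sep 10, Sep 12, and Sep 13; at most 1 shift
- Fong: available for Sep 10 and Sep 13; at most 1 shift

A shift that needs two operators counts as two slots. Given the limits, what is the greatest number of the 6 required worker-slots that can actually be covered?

Total capacity across all operators is 1+1+1+1 = 4, and 6 slots are needed, so at most 4 can be filled.
An assignment achieving 4: Sep 9→Leclerc+Ibarra, Sep 10→Fong, Sep 11→Varga.
Loads: Leclerc 1/1, Varga 1/1, Ibarra 1/1, Fong 1/1.

4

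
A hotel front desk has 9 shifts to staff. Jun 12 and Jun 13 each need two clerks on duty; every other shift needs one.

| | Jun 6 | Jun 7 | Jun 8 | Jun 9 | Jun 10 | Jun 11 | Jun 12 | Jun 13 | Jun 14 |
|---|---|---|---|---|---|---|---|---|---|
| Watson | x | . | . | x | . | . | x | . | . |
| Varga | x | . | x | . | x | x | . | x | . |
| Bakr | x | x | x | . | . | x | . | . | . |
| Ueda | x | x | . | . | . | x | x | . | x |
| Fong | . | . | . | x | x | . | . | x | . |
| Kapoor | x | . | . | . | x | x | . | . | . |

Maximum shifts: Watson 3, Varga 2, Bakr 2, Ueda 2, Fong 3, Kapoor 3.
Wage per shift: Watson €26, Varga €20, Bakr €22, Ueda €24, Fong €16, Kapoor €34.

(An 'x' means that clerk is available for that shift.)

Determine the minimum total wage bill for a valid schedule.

Jun 12 can only be covered by Watson and Ueda, so that assignment is forced.
Jun 13 can only be covered by Varga and Fong, so that assignment is forced.
Jun 14 can only be covered by Ueda, so that assignment is forced.
Picking the cheapest available clerk for each shift independently would cost €224, but that ignores the shift limits.
An optimal schedule: Jun 6→Watson, Jun 7→Bakr, Jun 8→Varga, Jun 9→Fong, Jun 10→Fong, Jun 11→Bakr, Jun 12→Ueda+Watson, Jun 13→Fong+Varga, Jun 14→Ueda.
Total: 26 + 22 + 20 + 16 + 16 + 22 + 24 + 26 + 16 + 20 + 24 = €232.

€232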